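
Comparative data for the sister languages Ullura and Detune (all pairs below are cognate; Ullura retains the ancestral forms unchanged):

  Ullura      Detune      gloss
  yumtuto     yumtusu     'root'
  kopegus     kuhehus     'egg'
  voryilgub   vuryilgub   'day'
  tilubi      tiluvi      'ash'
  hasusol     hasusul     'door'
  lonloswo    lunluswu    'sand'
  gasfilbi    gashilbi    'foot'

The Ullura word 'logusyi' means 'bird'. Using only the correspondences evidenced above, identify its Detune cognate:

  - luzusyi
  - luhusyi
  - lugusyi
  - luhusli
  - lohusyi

luhusyi

hasusol ~ hasusul, lonloswo ~ lunluswu — Ullura o corresponds to Detune u after a consonant, before a consonant other than r, m, n, p, b, f, v.
kopegus ~ kuhehus — Ullura g corresponds to Detune h between vowels (before a back vowel).
Applying these to Ullura 'logusyi':
  logusyi → lugusyi   (o→u after a consonant, before a consonant other than r, m, n, p, b, f, v)
  lugusyi → luhusyi   (g→h between vowels (before a back vowel))
So the Detune cognate is 'luhusyi'.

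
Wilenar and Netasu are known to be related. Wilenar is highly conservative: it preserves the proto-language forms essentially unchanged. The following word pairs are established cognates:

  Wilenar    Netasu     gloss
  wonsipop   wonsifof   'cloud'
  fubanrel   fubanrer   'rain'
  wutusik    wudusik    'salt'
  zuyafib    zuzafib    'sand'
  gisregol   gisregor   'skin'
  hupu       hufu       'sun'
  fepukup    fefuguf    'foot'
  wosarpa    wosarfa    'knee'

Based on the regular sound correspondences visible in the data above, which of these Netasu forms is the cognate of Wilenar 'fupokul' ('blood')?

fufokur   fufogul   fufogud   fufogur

fufogur

wonsipop ~ wonsifof — Wilenar p corresponds to Netasu f between vowels (before a back vowel).
fepukup ~ fefuguf — Wilenar k corresponds to Netasu g between vowels (before a back vowel).
fubanrel ~ fubanrer, gisregol ~ gisregor — Wilenar l corresponds to Netasu r word-finally.
Applying these to Wilenar 'fupokul':
  fupokul → fufokul   (p→f between vowels (before a back vowel))
  fufokul → fufogul   (k→g between vowels (before a back vowel))
  fufogul → fufogur   (l→r word-finally)
So the Netasu cognate is 'fufogur'.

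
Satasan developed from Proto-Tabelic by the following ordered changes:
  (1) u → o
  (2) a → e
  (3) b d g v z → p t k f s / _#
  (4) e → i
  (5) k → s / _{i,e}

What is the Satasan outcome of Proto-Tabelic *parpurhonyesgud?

pirporhonyisgot

Satasan: *parpurhonyesgud
  parpurhonyesgud → parporhonyesgod   [vowel merger]
  parporhonyesgod → perporhonyesgod   [vowel merger]
  perporhonyesgod → perporhonyesgot   [final devoicing]
  perporhonyesgot → pirporhonyisgot   [vowel merger]
  pirporhonyisgot (rule 5 does not apply)
  giving Satasan pirporhonyisgot.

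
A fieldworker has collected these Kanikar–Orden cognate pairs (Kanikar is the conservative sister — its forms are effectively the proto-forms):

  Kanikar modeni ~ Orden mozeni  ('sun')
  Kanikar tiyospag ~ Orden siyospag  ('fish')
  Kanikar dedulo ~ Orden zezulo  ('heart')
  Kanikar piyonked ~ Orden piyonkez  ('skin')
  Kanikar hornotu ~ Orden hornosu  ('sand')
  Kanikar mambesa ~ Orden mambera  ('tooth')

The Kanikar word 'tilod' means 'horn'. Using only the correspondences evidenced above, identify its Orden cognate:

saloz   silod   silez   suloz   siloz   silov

siloz

tiyospag ~ siyospag — Kanikar t corresponds to Orden s word-initially before a front vowel.
piyonked ~ piyonkez — Kanikar d corresponds to Orden z word-finally.
Applying these to Kanikar 'tilod':
  tilod → silod   (t→s word-initially before a front vowel)
  silod → siloz   (d→z word-finally)
So the Orden cognate is 'siloz'.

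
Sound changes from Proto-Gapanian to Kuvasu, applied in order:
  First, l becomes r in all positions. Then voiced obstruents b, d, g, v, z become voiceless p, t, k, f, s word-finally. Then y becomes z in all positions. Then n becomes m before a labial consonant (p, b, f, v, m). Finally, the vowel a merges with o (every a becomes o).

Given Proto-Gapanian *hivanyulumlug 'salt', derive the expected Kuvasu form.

Kuvasu: start from *hivanyulumlug.
  rule 1 (unconditioned shift): hivanyulumlug → hivanyurumrug
  rule 2 (final devoicing): hivanyurumrug → hivanyurumruk
  rule 3 (unconditioned shift): hivanyurumruk → hivanzurumruk
  rule 4: no change — hivanzurumruk
  rule 5 (vowel merger): hivanzurumruk → hivonzurumruk
  ⇒ Kuvasu hivonzurumruk

hivonzurumruk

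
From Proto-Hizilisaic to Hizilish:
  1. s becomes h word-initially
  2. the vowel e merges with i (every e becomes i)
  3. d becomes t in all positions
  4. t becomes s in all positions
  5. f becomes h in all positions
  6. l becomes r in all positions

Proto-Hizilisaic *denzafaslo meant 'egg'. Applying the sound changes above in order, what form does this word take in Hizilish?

sinzahasro

Hizilish: *denzafaslo
  denzafaslo (rule 1 does not apply)
  denzafaslo → dinzafaslo   [vowel merger]
  dinzafaslo → tinzafaslo   [unconditioned shift]
  tinzafaslo → sinzafaslo   [unconditioned shift]
  sinzafaslo → sinzahaslo   [unconditioned shift]
  sinzahaslo → sinzahasro   [unconditioned shift]
  giving Hizilish sinzahasro.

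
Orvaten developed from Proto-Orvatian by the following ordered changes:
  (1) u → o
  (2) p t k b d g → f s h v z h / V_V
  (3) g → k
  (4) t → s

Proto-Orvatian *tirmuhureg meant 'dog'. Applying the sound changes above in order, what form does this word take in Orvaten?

sirmohorek

Orvaten: *tirmuhureg
  tirmuhureg → tirmohoreg   [vowel merger]
  tirmohoreg (rule 2 does not apply)
  tirmohoreg → tirmohorek   [unconditioned shift]
  tirmohorek → sirmohorek   [unconditioned shift]
  giving Orvaten sirmohorek.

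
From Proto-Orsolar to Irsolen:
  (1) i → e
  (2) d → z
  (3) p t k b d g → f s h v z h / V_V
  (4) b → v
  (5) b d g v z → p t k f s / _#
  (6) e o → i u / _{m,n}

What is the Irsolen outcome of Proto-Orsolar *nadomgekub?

nazumgehuf

Irsolen: start from *nadomgekub.
  rule 1: no change — nadomgekub
  rule 2 (unconditioned shift): nadomgekub → nazomgekub
  rule 3 (intervocalic lenition): nazomgekub → nazomgehub
  rule 4 (unconditioned shift): nazomgehub → nazomgehuv
  rule 5 (final devoicing): nazomgehuv → nazomgehuf
  rule 6 (pre-nasal raising): nazomgehuf → nazumgehuf
  ⇒ Irsolen nazumgehuf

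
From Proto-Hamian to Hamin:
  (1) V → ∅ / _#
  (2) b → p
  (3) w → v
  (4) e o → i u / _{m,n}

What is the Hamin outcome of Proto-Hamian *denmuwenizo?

Hamin: *denmuwenizo
  denmuwenizo → denmuweniz   [apocope]
  denmuweniz (rule 2 does not apply)
  denmuweniz → denmuveniz   [unconditioned shift]
  denmuveniz → dinmuviniz   [pre-nasal raising]
  giving Hamin dinmuviniz.

dinmuviniz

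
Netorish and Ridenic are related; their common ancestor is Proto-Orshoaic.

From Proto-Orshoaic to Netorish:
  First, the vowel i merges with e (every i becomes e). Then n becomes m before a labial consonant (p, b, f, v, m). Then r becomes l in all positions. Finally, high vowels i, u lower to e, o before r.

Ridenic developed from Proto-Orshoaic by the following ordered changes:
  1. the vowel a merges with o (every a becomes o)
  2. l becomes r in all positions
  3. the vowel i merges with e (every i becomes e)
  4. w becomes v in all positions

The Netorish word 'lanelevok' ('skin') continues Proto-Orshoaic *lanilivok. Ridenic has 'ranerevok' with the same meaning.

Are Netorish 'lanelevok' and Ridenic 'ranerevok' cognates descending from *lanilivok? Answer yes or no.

no

Derive the expected Ridenic reflex of *lanilivok:
Ridenic: start from *lanilivok.
  rule 1 (vowel merger): lanilivok → lonilivok
  rule 2 (unconditioned shift): lonilivok → ronirivok
  rule 3 (vowel merger): ronirivok → ronerevok
  rule 4: no change — ronerevok
  ⇒ Ridenic ronerevok
The regular Ridenic reflex would be 'ronerevok', but the attested form is 'ranerevok'. The correspondence is irregular, so they are not cognates (the Ridenic form has a different source).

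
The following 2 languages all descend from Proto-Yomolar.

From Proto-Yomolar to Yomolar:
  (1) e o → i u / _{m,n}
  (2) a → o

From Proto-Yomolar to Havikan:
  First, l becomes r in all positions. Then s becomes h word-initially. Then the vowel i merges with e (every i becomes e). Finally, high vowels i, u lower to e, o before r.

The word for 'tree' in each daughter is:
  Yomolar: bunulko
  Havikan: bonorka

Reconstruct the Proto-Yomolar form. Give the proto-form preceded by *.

*bonulka

Position 5: Yomolar has l, Havikan has r. Yomolar preserves l here (none of its changes turn any other segment into l), so the proto-segment is *l.
Position 7: Yomolar has o, Havikan has a. Havikan preserves a here (none of its changes turn any other segment into a), so the proto-segment is *a.
Position 2: Yomolar has u, Havikan has o. Taking the neighbouring segments as reconstructed: Yomolar u could go back to *o or *u; Havikan o can only go back to *o — the one source consistent with every daughter is *o.
This points to *bonulka. Verify forward in each daughter:
Yomolar: *bonulka > bunulka > bunulko  (by pre-nasal raising, vowel merger)
Havikan: *bonulka > bonurka > bonorka  (by unconditioned shift, pre-rhotic lowering)
*bonulka is the unique common source.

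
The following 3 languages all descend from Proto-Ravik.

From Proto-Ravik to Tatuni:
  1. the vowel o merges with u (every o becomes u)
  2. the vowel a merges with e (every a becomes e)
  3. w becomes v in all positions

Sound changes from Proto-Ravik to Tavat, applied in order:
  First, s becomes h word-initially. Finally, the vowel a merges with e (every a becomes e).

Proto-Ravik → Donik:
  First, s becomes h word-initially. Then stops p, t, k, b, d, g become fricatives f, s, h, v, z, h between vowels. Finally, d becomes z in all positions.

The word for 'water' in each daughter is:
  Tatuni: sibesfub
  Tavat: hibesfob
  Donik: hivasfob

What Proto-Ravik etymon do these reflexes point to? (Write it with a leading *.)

*sibasfob

Position 1: Tatuni has s, Tavat has h, Donik has h. Tatuni preserves s here (none of its changes turn any other segment into s), so the proto-segment is *s.
Position 4: Tatuni has e, Tavat has e, Donik has a. Donik preserves a here (none of its changes turn any other segment into a), so the proto-segment is *a.
Position 7: Tatuni has u, Tavat has o, Donik has o. Tavat preserves o here (none of its changes turn any other segment into o), so the proto-segment is *o.
This points to *sibasfob. Verify forward in each daughter:
Tatuni: *sibasfob
  sibasfob → sibasfub   [vowel merger]
  sibasfub → sibesfub   [vowel merger]
  sibesfub (rule 3 does not apply)
  giving Tatuni sibesfub.
Tavat: *sibasfob
  sibasfob → hibasfob   [debuccalisation]
  hibasfob → hibesfob   [vowel merger]
  giving Tavat hibesfob.
Donik: start from *sibasfob.
  rule 1 (debuccalisation): sibasfob → hibasfob
  rule 2 (intervocalic lenition): hibasfob → hivasfob
  rule 3: no change — hivasfob
  ⇒ Donik hivasfob
Only *sibasfob yields all of Tatuni sibesfub, Tavat hibesfob, Donik hivasfob.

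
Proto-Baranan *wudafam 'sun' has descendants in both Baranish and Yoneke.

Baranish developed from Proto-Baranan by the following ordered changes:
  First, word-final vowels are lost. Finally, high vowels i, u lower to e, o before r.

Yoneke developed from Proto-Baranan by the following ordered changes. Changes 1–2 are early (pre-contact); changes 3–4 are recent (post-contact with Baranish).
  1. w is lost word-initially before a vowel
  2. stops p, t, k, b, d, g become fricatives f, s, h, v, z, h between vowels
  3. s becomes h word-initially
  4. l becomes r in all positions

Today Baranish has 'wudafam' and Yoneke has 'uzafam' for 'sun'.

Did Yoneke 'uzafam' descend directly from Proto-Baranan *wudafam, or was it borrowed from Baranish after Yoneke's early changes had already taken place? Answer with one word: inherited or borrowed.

inherited

If inherited, *wudafam would pass through all of Yoneke's changes:
Yoneke: *wudafam
  wudafam → udafam   [glide loss]
  udafam → uzafam   [intervocalic lenition]
  uzafam (rule 3 does not apply)
  uzafam (rule 4 does not apply)
  giving Yoneke uzafam.
If borrowed from Baranish 'wudafam' after the early changes, it would undergo only the recent ones:
  rule 3 (debuccalisation): no change (wudafam)
  rule 4 (unconditioned shift): no change (wudafam)
  ⇒ as a loan: wudafam
Yoneke 'uzafam' matches the inherited outcome exactly, so it is an inherited cognate, not a loan.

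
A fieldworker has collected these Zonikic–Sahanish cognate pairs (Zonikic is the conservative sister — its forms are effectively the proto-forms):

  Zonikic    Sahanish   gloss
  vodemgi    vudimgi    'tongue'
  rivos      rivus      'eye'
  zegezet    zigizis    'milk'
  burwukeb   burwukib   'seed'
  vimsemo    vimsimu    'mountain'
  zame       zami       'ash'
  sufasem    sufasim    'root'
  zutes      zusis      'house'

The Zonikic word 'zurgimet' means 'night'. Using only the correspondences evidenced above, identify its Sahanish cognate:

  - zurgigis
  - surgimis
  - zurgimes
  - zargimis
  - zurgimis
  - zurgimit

zurgimis

zegezet ~ zigizis, zutes ~ zusis — Zonikic e corresponds to Sahanish i after a consonant, before a consonant other than r, m, n, p, b, f, v.
zegezet ~ zigizis — Zonikic t corresponds to Sahanish s word-finally.
Applying these to Zonikic 'zurgimet':
  zurgimet → zurgimit   (e→i after a consonant, before a consonant other than r, m, n, p, b, f, v)
  zurgimit → zurgimis   (t→s word-finally)
So the Sahanish cognate is 'zurgimis'.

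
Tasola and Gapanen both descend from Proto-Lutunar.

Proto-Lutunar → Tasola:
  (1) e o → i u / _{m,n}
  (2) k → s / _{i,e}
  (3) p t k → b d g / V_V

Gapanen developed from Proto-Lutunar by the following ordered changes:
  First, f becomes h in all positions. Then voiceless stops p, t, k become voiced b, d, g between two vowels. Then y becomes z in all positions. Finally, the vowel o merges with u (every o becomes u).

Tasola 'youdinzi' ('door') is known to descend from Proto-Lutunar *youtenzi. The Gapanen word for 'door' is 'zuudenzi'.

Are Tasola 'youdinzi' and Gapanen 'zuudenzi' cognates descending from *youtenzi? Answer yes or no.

Derive the expected Gapanen reflex of *youtenzi:
Gapanen: start from *youtenzi.
  rule 1: no change — youtenzi
  rule 2 (intervocalic voicing): youtenzi → youdenzi
  rule 3 (unconditioned shift): youdenzi → zoudenzi
  rule 4 (vowel merger): zoudenzi → zuudenzi
  ⇒ Gapanen zuudenzi
Gapanen 'zuudenzi' matches the regular reflex exactly, so the pair is cognate.

yes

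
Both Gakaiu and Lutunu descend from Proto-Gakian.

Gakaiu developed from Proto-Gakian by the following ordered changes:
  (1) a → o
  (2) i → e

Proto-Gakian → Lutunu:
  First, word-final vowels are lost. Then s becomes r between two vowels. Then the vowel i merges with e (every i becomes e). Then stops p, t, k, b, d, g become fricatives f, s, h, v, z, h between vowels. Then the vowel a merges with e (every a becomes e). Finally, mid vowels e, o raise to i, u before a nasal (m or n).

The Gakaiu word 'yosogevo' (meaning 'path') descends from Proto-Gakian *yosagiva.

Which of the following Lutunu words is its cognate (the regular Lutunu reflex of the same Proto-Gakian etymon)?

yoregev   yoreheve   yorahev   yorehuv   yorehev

yorehev

Lutunu: *yosagiva > yosagiv > yoragiv > yoragev > yorahev > yorehev  (by apocope, rhotacism, vowel merger, intervocalic lenition, vowel merger)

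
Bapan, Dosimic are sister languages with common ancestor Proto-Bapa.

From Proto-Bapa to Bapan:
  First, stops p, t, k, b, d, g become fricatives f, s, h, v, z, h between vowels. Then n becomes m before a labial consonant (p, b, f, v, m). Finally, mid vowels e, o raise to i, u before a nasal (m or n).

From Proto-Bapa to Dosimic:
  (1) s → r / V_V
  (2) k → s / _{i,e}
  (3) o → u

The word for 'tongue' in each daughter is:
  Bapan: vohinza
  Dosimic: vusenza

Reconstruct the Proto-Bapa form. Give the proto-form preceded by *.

Position 4: Bapan has i, Dosimic has e. Dosimic preserves e here (none of its changes turn any other segment into e), so the proto-segment is *e.
Position 2: Bapan has o, Dosimic has u. Bapan preserves o here (none of its changes turn any other segment into o), so the proto-segment is *o.
Verify the candidate proto-form against each daughter:
Bapan: start from *vokenza.
  rule 1 (intervocalic lenition): vokenza → vohenza
  rule 2: no change — vohenza
  rule 3 (pre-nasal raising): vohenza → vohinza
  ⇒ Bapan vohinza
Dosimic: *vokenza
  vokenza (rule 1 does not apply)
  vokenza → vosenza   [palatalisation]
  vosenza → vusenza   [vowel merger]
  giving Dosimic vusenza.
*vokenza is the unique common source.

*vokenza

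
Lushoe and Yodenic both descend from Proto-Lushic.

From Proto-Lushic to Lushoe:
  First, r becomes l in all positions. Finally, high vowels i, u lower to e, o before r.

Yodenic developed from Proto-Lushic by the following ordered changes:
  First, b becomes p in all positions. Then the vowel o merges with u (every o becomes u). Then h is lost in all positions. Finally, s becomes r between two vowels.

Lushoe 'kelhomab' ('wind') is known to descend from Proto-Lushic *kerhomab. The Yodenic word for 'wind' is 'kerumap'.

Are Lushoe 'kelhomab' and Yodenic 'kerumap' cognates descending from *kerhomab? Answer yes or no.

Derive the expected Yodenic reflex of *kerhomab:
Yodenic: *kerhomab > kerhomap > kerhumap > kerumap  (by unconditioned shift, vowel merger, h-loss)
Yodenic 'kerumap' matches the regular reflex exactly, so the pair is cognate.

yes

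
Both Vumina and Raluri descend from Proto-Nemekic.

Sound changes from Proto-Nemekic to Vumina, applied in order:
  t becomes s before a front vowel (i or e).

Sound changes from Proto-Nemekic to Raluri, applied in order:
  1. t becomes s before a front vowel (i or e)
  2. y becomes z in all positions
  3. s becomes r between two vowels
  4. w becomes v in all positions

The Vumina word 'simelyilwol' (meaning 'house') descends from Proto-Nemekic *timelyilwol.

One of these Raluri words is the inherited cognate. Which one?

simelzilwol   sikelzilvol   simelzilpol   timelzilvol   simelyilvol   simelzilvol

Raluri: *timelyilwol > simelyilwol > simelzilwol > simelzilvol  (by palatalisation, unconditioned shift, unconditioned shift)
Among the options, 'simelzilvol' alone shows every Raluri change applied in order.

simelzilvol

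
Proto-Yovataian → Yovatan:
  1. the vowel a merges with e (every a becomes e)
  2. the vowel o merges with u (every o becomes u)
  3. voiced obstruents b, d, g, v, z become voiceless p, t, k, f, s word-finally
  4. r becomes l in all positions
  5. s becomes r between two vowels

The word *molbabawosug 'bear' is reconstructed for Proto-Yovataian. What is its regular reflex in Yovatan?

mulbebewuruk

Yovatan: start from *molbabawosug.
  rule 1 (vowel merger): molbabawosug → molbebewosug
  rule 2 (vowel merger): molbebewosug → mulbebewusug
  rule 3 (final devoicing): mulbebewusug → mulbebewusuk
  rule 4: no change — mulbebewusuk
  rule 5 (rhotacism): mulbebewusuk → mulbebewuruk
  ⇒ Yovatan mulbebewuruk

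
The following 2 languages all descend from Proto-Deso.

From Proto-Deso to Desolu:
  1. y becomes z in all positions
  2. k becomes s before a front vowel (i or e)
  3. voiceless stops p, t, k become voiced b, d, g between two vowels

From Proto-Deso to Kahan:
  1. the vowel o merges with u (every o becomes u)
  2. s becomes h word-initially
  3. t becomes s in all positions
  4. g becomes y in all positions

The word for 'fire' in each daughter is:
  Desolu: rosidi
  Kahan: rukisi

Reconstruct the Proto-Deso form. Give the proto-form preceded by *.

*rokiti

Position 5: Desolu has d, Kahan has s. Taking the neighbouring segments as reconstructed: Desolu d could go back to *t or *d; Kahan s could go back to *t or *s — the one source consistent with every daughter is *t.
Position 3: Desolu has s, Kahan has k. Kahan preserves k here (none of its changes turn any other segment into k), so the proto-segment is *k.
Position 2: Desolu has o, Kahan has u. Desolu preserves o here (none of its changes turn any other segment into o), so the proto-segment is *o.
The remaining positions agree across the daughters. Check the candidate against every language:
Desolu: *rokiti
  rokiti (rule 1 does not apply)
  rokiti → rositi   [palatalisation]
  rositi → rosidi   [intervocalic voicing]
  giving Desolu rosidi.
Kahan: *rokiti > rukiti > rukisi  (by vowel merger, unconditioned shift)
Only *rokiti yields all of Desolu rosidi, Kahan rukisi.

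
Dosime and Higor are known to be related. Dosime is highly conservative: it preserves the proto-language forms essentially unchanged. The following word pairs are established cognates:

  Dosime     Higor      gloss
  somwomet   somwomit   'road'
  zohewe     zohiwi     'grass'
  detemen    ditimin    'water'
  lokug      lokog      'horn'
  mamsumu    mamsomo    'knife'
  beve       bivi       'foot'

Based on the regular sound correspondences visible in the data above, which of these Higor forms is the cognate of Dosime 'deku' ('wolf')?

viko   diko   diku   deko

somwomet ~ somwomit, zohewe ~ zohiwi — Dosime e corresponds to Higor i after a consonant, before a consonant other than r, m, n, p, b, f, v.
mamsumu ~ mamsomo — Dosime u corresponds to Higor o word-finally.
Applying these to Dosime 'deku':
  deku → diku   (e→i after a consonant, before a consonant other than r, m, n, p, b, f, v)
  diku → diko   (u→o word-finally)
So the Higor cognate is 'diko'.

diko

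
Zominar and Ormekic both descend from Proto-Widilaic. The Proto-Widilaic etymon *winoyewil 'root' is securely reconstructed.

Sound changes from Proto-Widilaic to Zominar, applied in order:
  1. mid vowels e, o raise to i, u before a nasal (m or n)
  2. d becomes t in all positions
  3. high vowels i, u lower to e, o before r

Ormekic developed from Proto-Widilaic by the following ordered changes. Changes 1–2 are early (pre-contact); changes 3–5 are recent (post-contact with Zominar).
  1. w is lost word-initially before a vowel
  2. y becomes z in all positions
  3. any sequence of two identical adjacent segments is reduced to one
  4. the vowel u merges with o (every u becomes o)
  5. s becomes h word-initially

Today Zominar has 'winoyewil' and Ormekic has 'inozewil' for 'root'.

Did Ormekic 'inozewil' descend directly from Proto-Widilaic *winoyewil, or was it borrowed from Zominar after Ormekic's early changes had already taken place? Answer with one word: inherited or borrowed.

inherited

If inherited, *winoyewil would pass through all of Ormekic's changes:
Ormekic: start from *winoyewil.
  rule 1 (glide loss): winoyewil → inoyewil
  rule 2 (unconditioned shift): inoyewil → inozewil
  rule 3: no change — inozewil
  rule 4: no change — inozewil
  rule 5: no change — inozewil
  ⇒ Ormekic inozewil
If borrowed from Zominar 'winoyewil' after the early changes, it would undergo only the recent ones:
  rule 3 (degemination): no change (winoyewil)
  rule 4 (vowel merger): no change (winoyewil)
  rule 5 (debuccalisation): no change (winoyewil)
  ⇒ as a loan: winoyewil
Ormekic 'inozewil' matches the inherited outcome exactly, so it is an inherited cognate, not a loan.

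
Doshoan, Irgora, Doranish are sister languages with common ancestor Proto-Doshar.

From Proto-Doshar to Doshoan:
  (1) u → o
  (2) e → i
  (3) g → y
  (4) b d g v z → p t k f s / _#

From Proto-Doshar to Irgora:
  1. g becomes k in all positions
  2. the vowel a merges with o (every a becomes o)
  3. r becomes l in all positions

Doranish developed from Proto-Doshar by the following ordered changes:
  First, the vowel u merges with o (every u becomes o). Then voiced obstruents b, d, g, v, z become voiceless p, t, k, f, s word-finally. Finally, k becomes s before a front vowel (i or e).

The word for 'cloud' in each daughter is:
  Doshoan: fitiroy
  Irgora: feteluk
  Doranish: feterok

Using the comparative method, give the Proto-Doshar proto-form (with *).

*feterug

Position 2: Doshoan has i, Irgora has e, Doranish has e. Irgora preserves e here (none of its changes turn any other segment into e), so the proto-segment is *e.
Position 5: Doshoan has r, Irgora has l, Doranish has r. Doshoan preserves r here (none of its changes turn any other segment into r), so the proto-segment is *r.
This points to *feterug. Verify forward in each daughter:
Doshoan: *feterug > feterog > fitirog > fitiroy  (by vowel merger, vowel merger, unconditioned shift)
Irgora: start from *feterug.
  rule 1 (unconditioned shift): feterug → feteruk
  rule 2: no change — feteruk
  rule 3 (unconditioned shift): feteruk → feteluk
  ⇒ Irgora feteluk
Doranish: start from *feterug.
  rule 1 (vowel merger): feterug → feterog
  rule 2 (final devoicing): feterog → feterok
  rule 3: no change — feterok
  ⇒ Doranish feterok
Only *feterug yields all of Doshoan fitiroy, Irgora feteluk, Doranish feterok.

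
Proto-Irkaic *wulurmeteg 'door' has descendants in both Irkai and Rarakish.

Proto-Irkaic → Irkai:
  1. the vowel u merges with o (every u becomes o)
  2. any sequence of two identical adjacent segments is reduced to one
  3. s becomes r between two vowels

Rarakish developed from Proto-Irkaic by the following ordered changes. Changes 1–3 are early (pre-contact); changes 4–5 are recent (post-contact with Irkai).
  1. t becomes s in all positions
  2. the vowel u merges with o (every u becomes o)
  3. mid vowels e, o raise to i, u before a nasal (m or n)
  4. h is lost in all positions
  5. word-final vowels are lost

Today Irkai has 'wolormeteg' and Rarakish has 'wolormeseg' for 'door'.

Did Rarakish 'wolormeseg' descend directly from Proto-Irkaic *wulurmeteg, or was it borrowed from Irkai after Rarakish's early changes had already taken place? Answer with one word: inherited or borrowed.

If inherited, *wulurmeteg would pass through all of Rarakish's changes:
Rarakish: start from *wulurmeteg.
  rule 1 (unconditioned shift): wulurmeteg → wulurmeseg
  rule 2 (vowel merger): wulurmeseg → wolormeseg
  rule 3: no change — wolormeseg
  rule 4: no change — wolormeseg
  rule 5: no change — wolormeseg
  ⇒ Rarakish wolormeseg
If borrowed from Irkai 'wolormeteg' after the early changes, it would undergo only the recent ones:
  rule 4 (h-loss): no change (wolormeteg)
  rule 5 (apocope): no change (wolormeteg)
  ⇒ as a loan: wolormeteg
Rarakish 'wolormeseg' matches the inherited outcome exactly, so it is an inherited cognate, not a loan.

inherited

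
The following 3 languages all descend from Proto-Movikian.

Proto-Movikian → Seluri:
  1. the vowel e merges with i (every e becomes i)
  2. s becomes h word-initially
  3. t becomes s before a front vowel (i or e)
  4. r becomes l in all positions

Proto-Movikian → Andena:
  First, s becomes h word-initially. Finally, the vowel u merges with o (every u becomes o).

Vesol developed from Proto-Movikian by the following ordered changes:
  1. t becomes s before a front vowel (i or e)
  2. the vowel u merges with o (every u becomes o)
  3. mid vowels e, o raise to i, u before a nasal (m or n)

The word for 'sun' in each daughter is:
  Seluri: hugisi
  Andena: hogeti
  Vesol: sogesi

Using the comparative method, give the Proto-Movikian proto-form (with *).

Position 5: Seluri has s, Andena has t, Vesol has s. Andena preserves t here (none of its changes turn any other segment into t), so the proto-segment is *t.
Position 4: Seluri has i, Andena has e, Vesol has e. Andena preserves e here (none of its changes turn any other segment into e), so the proto-segment is *e.
Position 2: Seluri has u, Andena has o, Vesol has o. Seluri preserves u here (none of its changes turn any other segment into u), so the proto-segment is *u.
This points to *sugeti. Verify forward in each daughter:
Seluri: *sugeti
  sugeti → sugiti   [vowel merger]
  sugiti → hugiti   [debuccalisation]
  hugiti → hugisi   [palatalisation]
  hugisi (rule 4 does not apply)
  giving Seluri hugisi.
Andena: *sugeti > hugeti > hogeti  (by debuccalisation, vowel merger)
Vesol: *sugeti > sugesi > sogesi  (by palatalisation, vowel merger)
*sugeti is the unique common source.

*sugeti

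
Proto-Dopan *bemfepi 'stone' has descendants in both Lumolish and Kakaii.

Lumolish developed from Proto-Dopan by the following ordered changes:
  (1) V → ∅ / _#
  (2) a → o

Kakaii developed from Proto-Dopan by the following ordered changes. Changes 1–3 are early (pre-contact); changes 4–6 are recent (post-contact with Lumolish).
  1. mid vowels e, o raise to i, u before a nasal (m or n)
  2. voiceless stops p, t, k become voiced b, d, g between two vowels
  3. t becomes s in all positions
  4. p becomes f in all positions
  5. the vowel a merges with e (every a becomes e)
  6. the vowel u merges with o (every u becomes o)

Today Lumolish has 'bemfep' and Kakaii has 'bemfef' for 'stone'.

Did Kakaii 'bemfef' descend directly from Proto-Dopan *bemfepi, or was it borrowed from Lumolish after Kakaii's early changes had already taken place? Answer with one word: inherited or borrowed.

If inherited, *bemfepi would pass through all of Kakaii's changes:
Kakaii: *bemfepi
  bemfepi → bimfepi   [pre-nasal raising]
  bimfepi → bimfebi   [intervocalic voicing]
  bimfebi (rule 3 does not apply)
  bimfebi (rule 4 does not apply)
  bimfebi (rule 5 does not apply)
  bimfebi (rule 6 does not apply)
  giving Kakaii bimfebi.
If borrowed from Lumolish 'bemfep' after the early changes, it would undergo only the recent ones:
  rule 4 (unconditioned shift): bemfep → bemfef
  rule 5 (vowel merger): no change (bemfef)
  rule 6 (vowel merger): no change (bemfef)
  ⇒ as a loan: bemfef
Kakaii 'bemfef' matches the loan outcome 'bemfef', not the inherited 'bimfebi' — it skipped the early Kakaii changes, so it was borrowed from Lumolish.

borrowed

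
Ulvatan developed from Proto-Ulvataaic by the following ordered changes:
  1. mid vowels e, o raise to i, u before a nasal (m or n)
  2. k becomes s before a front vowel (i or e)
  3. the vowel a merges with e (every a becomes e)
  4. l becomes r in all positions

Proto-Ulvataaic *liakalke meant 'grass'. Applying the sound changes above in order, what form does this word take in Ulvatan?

riekerse

Ulvatan: *liakalke > liakalse > liekelse > riekerse  (by palatalisation, vowel merger, unconditioned shift)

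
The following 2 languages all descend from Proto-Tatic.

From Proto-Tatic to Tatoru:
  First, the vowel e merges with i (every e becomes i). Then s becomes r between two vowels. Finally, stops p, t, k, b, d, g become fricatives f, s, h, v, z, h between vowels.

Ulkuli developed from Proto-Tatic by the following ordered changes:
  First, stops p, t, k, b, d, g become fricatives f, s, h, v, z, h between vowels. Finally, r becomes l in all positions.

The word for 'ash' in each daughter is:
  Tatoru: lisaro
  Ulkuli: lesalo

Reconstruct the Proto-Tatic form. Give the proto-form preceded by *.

*letaro

Position 3: Tatoru has s, Ulkuli has s. Taking the neighbouring segments as reconstructed: Tatoru s can only go back to *t; Ulkuli s could go back to *t or *s — the one source consistent with every daughter is *t.
Position 2: Tatoru has i, Ulkuli has e. Ulkuli preserves e here (none of its changes turn any other segment into e), so the proto-segment is *e.
Position 5: Tatoru has r, Ulkuli has l. Taking the neighbouring segments as reconstructed: Tatoru r could go back to *s or *r; Ulkuli l could go back to *l or *r — the one source consistent with every daughter is *r.
The remaining positions agree across the daughters. Check the candidate against every language:
Tatoru: *letaro > litaro > lisaro  (by vowel merger, intervocalic lenition)
Ulkuli: start from *letaro.
  rule 1 (intervocalic lenition): letaro → lesaro
  rule 2 (unconditioned shift): lesaro → lesalo
  ⇒ Ulkuli lesalo
*letaro is the unique common source.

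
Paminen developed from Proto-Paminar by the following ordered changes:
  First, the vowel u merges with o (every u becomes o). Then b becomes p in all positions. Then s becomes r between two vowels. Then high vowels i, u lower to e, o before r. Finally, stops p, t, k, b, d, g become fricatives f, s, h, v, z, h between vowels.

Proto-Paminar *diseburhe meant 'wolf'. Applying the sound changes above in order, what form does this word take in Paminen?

dereforhe

Paminen: *diseburhe
  diseburhe → diseborhe   [vowel merger]
  diseborhe → diseporhe   [unconditioned shift]
  diseporhe → direporhe   [rhotacism]
  direporhe → dereporhe   [pre-rhotic lowering]
  dereporhe → dereforhe   [intervocalic lenition]
  giving Paminen dereforhe.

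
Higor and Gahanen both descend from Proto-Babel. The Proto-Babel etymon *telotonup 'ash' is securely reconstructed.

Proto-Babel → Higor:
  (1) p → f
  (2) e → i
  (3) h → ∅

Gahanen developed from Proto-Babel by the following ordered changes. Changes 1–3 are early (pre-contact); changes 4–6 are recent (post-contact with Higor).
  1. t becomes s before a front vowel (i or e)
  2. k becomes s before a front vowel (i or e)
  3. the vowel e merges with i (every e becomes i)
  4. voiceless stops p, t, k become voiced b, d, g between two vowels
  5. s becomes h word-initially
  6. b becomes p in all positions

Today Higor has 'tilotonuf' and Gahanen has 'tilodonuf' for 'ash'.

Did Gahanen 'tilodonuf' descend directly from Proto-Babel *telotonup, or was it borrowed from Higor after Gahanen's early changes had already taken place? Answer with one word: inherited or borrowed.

If inherited, *telotonup would pass through all of Gahanen's changes:
Gahanen: start from *telotonup.
  rule 1 (palatalisation): telotonup → selotonup
  rule 2: no change — selotonup
  rule 3 (vowel merger): selotonup → silotonup
  rule 4 (intervocalic voicing): silotonup → silodonup
  rule 5 (debuccalisation): silodonup → hilodonup
  rule 6: no change — hilodonup
  ⇒ Gahanen hilodonup
If borrowed from Higor 'tilotonuf' after the early changes, it would undergo only the recent ones:
  rule 4 (intervocalic voicing): tilotonuf → tilodonuf
  rule 5 (debuccalisation): no change (tilodonuf)
  rule 6 (unconditioned shift): no change (tilodonuf)
  ⇒ as a loan: tilodonuf
Gahanen 'tilodonuf' matches the loan outcome 'tilodonuf', not the inherited 'hilodonup' — it skipped the early Gahanen changes, so it was borrowed from Higor.

borrowed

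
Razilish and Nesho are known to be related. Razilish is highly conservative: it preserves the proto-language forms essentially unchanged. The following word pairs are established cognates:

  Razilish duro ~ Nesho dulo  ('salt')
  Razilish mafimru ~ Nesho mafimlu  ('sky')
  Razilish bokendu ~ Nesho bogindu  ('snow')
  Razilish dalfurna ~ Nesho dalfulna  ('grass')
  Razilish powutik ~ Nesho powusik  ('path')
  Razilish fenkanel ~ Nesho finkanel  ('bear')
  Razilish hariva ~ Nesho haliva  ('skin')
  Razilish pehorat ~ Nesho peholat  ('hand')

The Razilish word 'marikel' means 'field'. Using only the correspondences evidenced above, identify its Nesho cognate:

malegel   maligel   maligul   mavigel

maligel

hariva ~ haliva — Razilish r corresponds to Nesho l between vowels (before a front vowel).
bokendu ~ bogindu — Razilish k corresponds to Nesho g between vowels (before a front vowel).
Applying these to Razilish 'marikel':
  marikel → malikel   (r→l between vowels (before a front vowel))
  malikel → maligel   (k→g between vowels (before a front vowel))
So the Nesho cognate is 'maligel'.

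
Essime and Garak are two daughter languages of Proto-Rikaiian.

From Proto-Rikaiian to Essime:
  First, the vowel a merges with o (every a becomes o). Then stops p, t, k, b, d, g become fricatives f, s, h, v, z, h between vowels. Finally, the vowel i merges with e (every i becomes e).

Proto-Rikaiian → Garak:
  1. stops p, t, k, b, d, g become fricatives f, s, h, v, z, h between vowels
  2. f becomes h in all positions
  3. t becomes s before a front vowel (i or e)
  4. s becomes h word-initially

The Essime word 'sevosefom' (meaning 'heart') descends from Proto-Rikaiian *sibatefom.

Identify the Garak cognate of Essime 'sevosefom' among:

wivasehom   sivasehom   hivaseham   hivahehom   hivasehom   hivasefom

hivasehom

Garak: *sibatefom > sivasefom > sivasehom > hivasehom  (by intervocalic lenition, unconditioned shift, debuccalisation)
Among the options, 'hivasehom' alone shows every Garak change applied in order.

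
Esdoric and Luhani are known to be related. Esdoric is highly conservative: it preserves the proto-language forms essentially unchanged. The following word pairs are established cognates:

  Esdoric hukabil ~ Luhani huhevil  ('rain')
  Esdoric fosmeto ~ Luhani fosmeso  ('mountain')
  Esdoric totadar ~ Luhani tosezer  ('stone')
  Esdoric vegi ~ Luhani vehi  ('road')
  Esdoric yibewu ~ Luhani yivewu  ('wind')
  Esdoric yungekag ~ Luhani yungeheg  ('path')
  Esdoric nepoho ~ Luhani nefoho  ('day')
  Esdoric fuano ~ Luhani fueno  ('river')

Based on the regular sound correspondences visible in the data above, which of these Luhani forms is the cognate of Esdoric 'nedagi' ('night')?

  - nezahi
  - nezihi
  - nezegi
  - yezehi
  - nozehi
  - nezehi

nezehi

totadar ~ tosezer — Esdoric d corresponds to Luhani z between vowels (before a back vowel).
totadar ~ tosezer, yungekag ~ yungeheg — Esdoric a corresponds to Luhani e after a consonant, before a consonant other than r, m, n, p, b, f, v.
vegi ~ vehi — Esdoric g corresponds to Luhani h between vowels (before a front vowel).
Applying these to Esdoric 'nedagi':
  nedagi → nezagi   (d→z between vowels (before a back vowel))
  nezagi → nezegi   (a→e after a consonant, before a consonant other than r, m, n, p, b, f, v)
  nezegi → nezehi   (g→h between vowels (before a front vowel))
So the Luhani cognate is 'nezehi'.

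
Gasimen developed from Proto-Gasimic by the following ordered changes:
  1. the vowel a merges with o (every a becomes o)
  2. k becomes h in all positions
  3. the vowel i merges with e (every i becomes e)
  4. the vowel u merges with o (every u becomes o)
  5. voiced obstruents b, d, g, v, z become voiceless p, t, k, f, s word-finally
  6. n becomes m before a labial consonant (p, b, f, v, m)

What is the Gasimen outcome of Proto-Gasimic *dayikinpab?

Gasimen: *dayikinpab
  dayikinpab → doyikinpob   [vowel merger]
  doyikinpob → doyihinpob   [unconditioned shift]
  doyihinpob → doyehenpob   [vowel merger]
  doyehenpob (rule 4 does not apply)
  doyehenpob → doyehenpop   [final devoicing]
  doyehenpop → doyehempop   [nasal place assimilation]
  giving Gasimen doyehempop.

doyehempop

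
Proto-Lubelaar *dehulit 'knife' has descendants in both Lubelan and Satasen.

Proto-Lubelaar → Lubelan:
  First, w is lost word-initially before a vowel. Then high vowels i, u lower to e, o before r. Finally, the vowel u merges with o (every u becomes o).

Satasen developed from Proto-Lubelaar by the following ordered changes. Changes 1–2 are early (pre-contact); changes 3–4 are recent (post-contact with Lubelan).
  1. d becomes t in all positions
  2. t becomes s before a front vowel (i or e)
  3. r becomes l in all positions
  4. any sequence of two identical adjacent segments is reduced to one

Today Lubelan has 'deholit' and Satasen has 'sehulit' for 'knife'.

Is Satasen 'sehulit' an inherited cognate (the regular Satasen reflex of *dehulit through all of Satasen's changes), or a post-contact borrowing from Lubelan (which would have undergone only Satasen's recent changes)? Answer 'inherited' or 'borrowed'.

inherited

If inherited, *dehulit would pass through all of Satasen's changes:
Satasen: *dehulit
  dehulit → tehulit   [unconditioned shift]
  tehulit → sehulit   [palatalisation]
  sehulit (rule 3 does not apply)
  sehulit (rule 4 does not apply)
  giving Satasen sehulit.
If borrowed from Lubelan 'deholit' after the early changes, it would undergo only the recent ones:
  rule 3 (unconditioned shift): no change (deholit)
  rule 4 (degemination): no change (deholit)
  ⇒ as a loan: deholit
Satasen 'sehulit' matches the inherited outcome exactly, so it is an inherited cognate, not a loan.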